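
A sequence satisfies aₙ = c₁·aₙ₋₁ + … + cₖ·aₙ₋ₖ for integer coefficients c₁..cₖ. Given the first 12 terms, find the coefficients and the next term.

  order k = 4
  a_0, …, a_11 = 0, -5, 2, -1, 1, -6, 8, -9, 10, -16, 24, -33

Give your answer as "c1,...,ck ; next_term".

  a_4 = -1·-1 + 0·2 + 0·-5 + 1·0 = 1
  a_5 = -1·1 + 0·-1 + 0·2 + 1·-5 = -6
  a_6 = -1·-6 + 0·1 + 0·-1 + 1·2 = 8
  a_7 = -1·8 + 0·-6 + 0·1 + 1·-1 = -9
  a_8 = -1·-9 + 0·8 + 0·-6 + 1·1 = 10
  a_9 = -1·10 + 0·-9 + 0·8 + 1·-6 = -16
  a_10 = -1·-16 + 0·10 + 0·-9 + 1·8 = 24
  a_11 = -1·24 + 0·-16 + 0·10 + 1·-9 = -33
  a_12 = -1·-33 + 0·24 + 0·-16 + 1·10 = 43

-1,0,0,1 ; 43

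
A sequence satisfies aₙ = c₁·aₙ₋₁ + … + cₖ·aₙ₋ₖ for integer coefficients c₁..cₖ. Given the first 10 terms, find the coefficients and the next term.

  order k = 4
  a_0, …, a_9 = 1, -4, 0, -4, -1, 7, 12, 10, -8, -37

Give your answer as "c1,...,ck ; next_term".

  a_4 = 1·-4 + -1·0 + -1·-4 + -1·1 = -1
  a_5 = 1·-1 + -1·-4 + -1·0 + -1·-4 = 7
  a_6 = 1·7 + -1·-1 + -1·-4 + -1·0 = 12
  a_7 = 1·12 + -1·7 + -1·-1 + -1·-4 = 10
  a_8 = 1·10 + -1·12 + -1·7 + -1·-1 = -8
  a_9 = 1·-8 + -1·10 + -1·12 + -1·7 = -37
  a_10 = 1·-37 + -1·-8 + -1·10 + -1·12 = -51

1,-1,-1,-1 ; -51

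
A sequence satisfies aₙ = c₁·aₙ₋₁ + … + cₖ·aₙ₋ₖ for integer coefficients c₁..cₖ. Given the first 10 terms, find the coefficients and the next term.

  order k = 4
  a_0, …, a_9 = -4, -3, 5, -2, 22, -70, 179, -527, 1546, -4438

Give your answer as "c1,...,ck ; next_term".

-3,-1,-3,-3 ; 12812

  a_4 = -3·-2 + -1·5 + -3·-3 + -3·-4 = 22
  a_5 = -3·22 + -1·-2 + -3·5 + -3·-3 = -70
  a_6 = -3·-70 + -1·22 + -3·-2 + -3·5 = 179
  a_7 = -3·179 + -1·-70 + -3·22 + -3·-2 = -527
  a_8 = -3·-527 + -1·179 + -3·-70 + -3·22 = 1546
  a_9 = -3·1546 + -1·-527 + -3·179 + -3·-70 = -4438
  a_10 = -3·-4438 + -1·1546 + -3·-527 + -3·179 = 12812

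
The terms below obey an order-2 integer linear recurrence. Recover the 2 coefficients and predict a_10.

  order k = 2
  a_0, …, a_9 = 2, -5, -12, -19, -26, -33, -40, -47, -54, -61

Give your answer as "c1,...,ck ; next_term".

  a_2 = 2·-5 + -1·2 = -12
  a_3 = 2·-12 + -1·-5 = -19
  a_4 = 2·-19 + -1·-12 = -26
  a_5 = 2·-26 + -1·-19 = -33
  a_6 = 2·-33 + -1·-26 = -40
  a_7 = 2·-40 + -1·-33 = -47
  a_8 = 2·-47 + -1·-40 = -54
  a_9 = 2·-54 + -1·-47 = -61
  a_10 = 2·-61 + -1·-54 = -68

2,-1 ; -68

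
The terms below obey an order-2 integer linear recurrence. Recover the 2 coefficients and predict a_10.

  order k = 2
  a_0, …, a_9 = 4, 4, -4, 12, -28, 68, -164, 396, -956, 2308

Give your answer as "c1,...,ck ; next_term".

  a_2 = -2·4 + 1·4 = -4
  a_3 = -2·-4 + 1·4 = 12
  a_4 = -2·12 + 1·-4 = -28
  a_5 = -2·-28 + 1·12 = 68
  a_6 = -2·68 + 1·-28 = -164
  a_7 = -2·-164 + 1·68 = 396
  a_8 = -2·396 + 1·-164 = -956
  a_9 = -2·-956 + 1·396 = 2308
  a_10 = -2·2308 + 1·-956 = -5572

-2,1 ; -5572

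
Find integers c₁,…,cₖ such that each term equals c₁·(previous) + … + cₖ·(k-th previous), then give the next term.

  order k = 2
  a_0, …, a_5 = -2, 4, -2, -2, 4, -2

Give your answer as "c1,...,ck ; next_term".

  a_2 = -1·4 + -1·-2 = -2
  a_3 = -1·-2 + -1·4 = -2
  a_4 = -1·-2 + -1·-2 = 4
  a_5 = -1·4 + -1·-2 = -2
  a_6 = -1·-2 + -1·4 = -2

-1,-1 ; -2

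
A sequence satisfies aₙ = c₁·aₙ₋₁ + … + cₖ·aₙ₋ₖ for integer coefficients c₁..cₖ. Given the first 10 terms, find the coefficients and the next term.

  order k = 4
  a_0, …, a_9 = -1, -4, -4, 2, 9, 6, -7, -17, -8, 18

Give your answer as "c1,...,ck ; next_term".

0,-1,-1,-1 ; 32

  a_4 = 0·2 + -1·-4 + -1·-4 + -1·-1 = 9
  a_5 = 0·9 + -1·2 + -1·-4 + -1·-4 = 6
  a_6 = 0·6 + -1·9 + -1·2 + -1·-4 = -7
  a_7 = 0·-7 + -1·6 + -1·9 + -1·2 = -17
  a_8 = 0·-17 + -1·-7 + -1·6 + -1·9 = -8
  a_9 = 0·-8 + -1·-17 + -1·-7 + -1·6 = 18
  a_10 = 0·18 + -1·-8 + -1·-17 + -1·-7 = 32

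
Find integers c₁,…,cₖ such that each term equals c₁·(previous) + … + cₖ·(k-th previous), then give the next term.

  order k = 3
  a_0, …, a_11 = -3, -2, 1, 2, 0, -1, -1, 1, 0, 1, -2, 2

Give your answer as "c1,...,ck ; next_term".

-1,0,-1 ; -3

  a_3 = -1·1 + 0·-2 + -1·-3 = 2
  a_4 = -1·2 + 0·1 + -1·-2 = 0
  a_5 = -1·0 + 0·2 + -1·1 = -1
  a_6 = -1·-1 + 0·0 + -1·2 = -1
  a_7 = -1·-1 + 0·-1 + -1·0 = 1
  a_8 = -1·1 + 0·-1 + -1·-1 = 0
  a_9 = -1·0 + 0·1 + -1·-1 = 1
  a_10 = -1·1 + 0·0 + -1·1 = -2
  a_11 = -1·-2 + 0·1 + -1·0 = 2
  a_12 = -1·2 + 0·-2 + -1·1 = -3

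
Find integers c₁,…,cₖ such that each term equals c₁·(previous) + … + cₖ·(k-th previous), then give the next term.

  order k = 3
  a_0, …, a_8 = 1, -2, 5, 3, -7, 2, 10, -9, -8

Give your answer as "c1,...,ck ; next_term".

0,-1,1 ; 19

  a_3 = 0·5 + -1·-2 + 1·1 = 3
  a_4 = 0·3 + -1·5 + 1·-2 = -7
  a_5 = 0·-7 + -1·3 + 1·5 = 2
  a_6 = 0·2 + -1·-7 + 1·3 = 10
  a_7 = 0·10 + -1·2 + 1·-7 = -9
  a_8 = 0·-9 + -1·10 + 1·2 = -8
  a_9 = 0·-8 + -1·-9 + 1·10 = 19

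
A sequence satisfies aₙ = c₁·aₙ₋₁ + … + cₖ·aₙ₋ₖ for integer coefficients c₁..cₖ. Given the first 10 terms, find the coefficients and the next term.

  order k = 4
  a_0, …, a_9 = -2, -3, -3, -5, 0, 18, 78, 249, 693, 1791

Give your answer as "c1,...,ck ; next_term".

  a_4 = 3·-5 + 0·-3 + -3·-3 + -3·-2 = 0
  a_5 = 3·0 + 0·-5 + -3·-3 + -3·-3 = 18
  a_6 = 3·18 + 0·0 + -3·-5 + -3·-3 = 78
  a_7 = 3·78 + 0·18 + -3·0 + -3·-5 = 249
  a_8 = 3·249 + 0·78 + -3·18 + -3·0 = 693
  a_9 = 3·693 + 0·249 + -3·78 + -3·18 = 1791
  a_10 = 3·1791 + 0·693 + -3·249 + -3·78 = 4392

3,0,-3,-3 ; 4392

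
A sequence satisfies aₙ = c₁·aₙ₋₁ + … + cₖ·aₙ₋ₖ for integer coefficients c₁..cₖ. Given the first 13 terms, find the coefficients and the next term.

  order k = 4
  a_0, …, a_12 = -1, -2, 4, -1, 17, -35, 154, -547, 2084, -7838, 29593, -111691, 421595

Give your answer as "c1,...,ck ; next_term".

-3,4,3,-4 ; -1591418

  a_4 = -3·-1 + 4·4 + 3·-2 + -4·-1 = 17
  a_5 = -3·17 + 4·-1 + 3·4 + -4·-2 = -35
  a_6 = -3·-35 + 4·17 + 3·-1 + -4·4 = 154
  a_7 = -3·154 + 4·-35 + 3·17 + -4·-1 = -547
  a_8 = -3·-547 + 4·154 + 3·-35 + -4·17 = 2084
  a_9 = -3·2084 + 4·-547 + 3·154 + -4·-35 = -7838
  a_10 = -3·-7838 + 4·2084 + 3·-547 + -4·154 = 29593
  a_11 = -3·29593 + 4·-7838 + 3·2084 + -4·-547 = -111691
  a_12 = -3·-111691 + 4·29593 + 3·-7838 + -4·2084 = 421595
  a_13 = -3·421595 + 4·-111691 + 3·29593 + -4·-7838 = -1591418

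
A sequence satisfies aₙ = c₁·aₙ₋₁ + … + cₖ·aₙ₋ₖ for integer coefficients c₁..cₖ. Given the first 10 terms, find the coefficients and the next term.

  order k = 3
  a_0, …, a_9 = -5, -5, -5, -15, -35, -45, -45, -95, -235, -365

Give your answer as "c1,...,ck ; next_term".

2,-3,4 ; -405

  a_3 = 2·-5 + -3·-5 + 4·-5 = -15
  a_4 = 2·-15 + -3·-5 + 4·-5 = -35
  a_5 = 2·-35 + -3·-15 + 4·-5 = -45
  a_6 = 2·-45 + -3·-35 + 4·-15 = -45
  a_7 = 2·-45 + -3·-45 + 4·-35 = -95
  a_8 = 2·-95 + -3·-45 + 4·-45 = -235
  a_9 = 2·-235 + -3·-95 + 4·-45 = -365
  a_10 = 2·-365 + -3·-235 + 4·-95 = -405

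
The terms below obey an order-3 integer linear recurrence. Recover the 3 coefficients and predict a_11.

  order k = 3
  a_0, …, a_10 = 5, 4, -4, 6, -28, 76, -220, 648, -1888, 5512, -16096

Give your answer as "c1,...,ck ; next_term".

-2,2,-2 ; 46992

  a_3 = -2·-4 + 2·4 + -2·5 = 6
  a_4 = -2·6 + 2·-4 + -2·4 = -28
  a_5 = -2·-28 + 2·6 + -2·-4 = 76
  a_6 = -2·76 + 2·-28 + -2·6 = -220
  a_7 = -2·-220 + 2·76 + -2·-28 = 648
  a_8 = -2·648 + 2·-220 + -2·76 = -1888
  a_9 = -2·-1888 + 2·648 + -2·-220 = 5512
  a_10 = -2·5512 + 2·-1888 + -2·648 = -16096
  a_11 = -2·-16096 + 2·5512 + -2·-1888 = 46992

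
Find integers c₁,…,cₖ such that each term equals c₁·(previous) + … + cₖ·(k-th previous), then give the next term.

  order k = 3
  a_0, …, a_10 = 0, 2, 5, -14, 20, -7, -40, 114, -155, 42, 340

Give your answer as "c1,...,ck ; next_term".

  a_3 = -2·5 + -2·2 + 1·0 = -14
  a_4 = -2·-14 + -2·5 + 1·2 = 20
  a_5 = -2·20 + -2·-14 + 1·5 = -7
  a_6 = -2·-7 + -2·20 + 1·-14 = -40
  a_7 = -2·-40 + -2·-7 + 1·20 = 114
  a_8 = -2·114 + -2·-40 + 1·-7 = -155
  a_9 = -2·-155 + -2·114 + 1·-40 = 42
  a_10 = -2·42 + -2·-155 + 1·114 = 340
  a_11 = -2·340 + -2·42 + 1·-155 = -919

-2,-2,1 ; -919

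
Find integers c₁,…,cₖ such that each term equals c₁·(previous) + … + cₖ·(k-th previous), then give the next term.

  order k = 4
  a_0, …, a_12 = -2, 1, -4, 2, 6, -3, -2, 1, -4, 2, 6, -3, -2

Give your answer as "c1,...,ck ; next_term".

  a_4 = 0·2 + -1·-4 + 0·1 + -1·-2 = 6
  a_5 = 0·6 + -1·2 + 0·-4 + -1·1 = -3
  a_6 = 0·-3 + -1·6 + 0·2 + -1·-4 = -2
  a_7 = 0·-2 + -1·-3 + 0·6 + -1·2 = 1
  a_8 = 0·1 + -1·-2 + 0·-3 + -1·6 = -4
  a_9 = 0·-4 + -1·1 + 0·-2 + -1·-3 = 2
  a_10 = 0·2 + -1·-4 + 0·1 + -1·-2 = 6
  a_11 = 0·6 + -1·2 + 0·-4 + -1·1 = -3
  a_12 = 0·-3 + -1·6 + 0·2 + -1·-4 = -2
  a_13 = 0·-2 + -1·-3 + 0·6 + -1·2 = 1

0,-1,0,-1 ; 1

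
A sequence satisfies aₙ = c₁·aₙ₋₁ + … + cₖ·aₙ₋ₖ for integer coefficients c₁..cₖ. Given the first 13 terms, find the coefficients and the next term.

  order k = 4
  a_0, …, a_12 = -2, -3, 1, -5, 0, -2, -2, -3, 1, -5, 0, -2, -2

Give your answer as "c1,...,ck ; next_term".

-1,0,1,1 ; -3

  a_4 = -1·-5 + 0·1 + 1·-3 + 1·-2 = 0
  a_5 = -1·0 + 0·-5 + 1·1 + 1·-3 = -2
  a_6 = -1·-2 + 0·0 + 1·-5 + 1·1 = -2
  a_7 = -1·-2 + 0·-2 + 1·0 + 1·-5 = -3
  a_8 = -1·-3 + 0·-2 + 1·-2 + 1·0 = 1
  a_9 = -1·1 + 0·-3 + 1·-2 + 1·-2 = -5
  a_10 = -1·-5 + 0·1 + 1·-3 + 1·-2 = 0
  a_11 = -1·0 + 0·-5 + 1·1 + 1·-3 = -2
  a_12 = -1·-2 + 0·0 + 1·-5 + 1·1 = -2
  a_13 = -1·-2 + 0·-2 + 1·0 + 1·-5 = -3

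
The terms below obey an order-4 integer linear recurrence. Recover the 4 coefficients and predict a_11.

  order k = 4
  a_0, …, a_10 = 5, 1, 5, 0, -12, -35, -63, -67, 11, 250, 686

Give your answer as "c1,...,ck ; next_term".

2,-1,-2,-1 ; 1167

  a_4 = 2·0 + -1·5 + -2·1 + -1·5 = -12
  a_5 = 2·-12 + -1·0 + -2·5 + -1·1 = -35
  a_6 = 2·-35 + -1·-12 + -2·0 + -1·5 = -63
  a_7 = 2·-63 + -1·-35 + -2·-12 + -1·0 = -67
  a_8 = 2·-67 + -1·-63 + -2·-35 + -1·-12 = 11
  a_9 = 2·11 + -1·-67 + -2·-63 + -1·-35 = 250
  a_10 = 2·250 + -1·11 + -2·-67 + -1·-63 = 686
  a_11 = 2·686 + -1·250 + -2·11 + -1·-67 = 1167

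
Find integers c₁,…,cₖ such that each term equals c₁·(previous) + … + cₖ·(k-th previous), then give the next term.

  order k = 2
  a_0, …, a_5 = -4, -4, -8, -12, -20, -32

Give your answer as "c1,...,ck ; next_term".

1,1 ; -52

  a_2 = 1·-4 + 1·-4 = -8
  a_3 = 1·-8 + 1·-4 = -12
  a_4 = 1·-12 + 1·-8 = -20
  a_5 = 1·-20 + 1·-12 = -32
  a_6 = 1·-32 + 1·-20 = -52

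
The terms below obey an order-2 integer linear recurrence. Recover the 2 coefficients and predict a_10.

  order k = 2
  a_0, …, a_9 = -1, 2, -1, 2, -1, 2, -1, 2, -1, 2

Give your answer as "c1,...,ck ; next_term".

0,1 ; -1

  a_2 = 0·2 + 1·-1 = -1
  a_3 = 0·-1 + 1·2 = 2
  a_4 = 0·2 + 1·-1 = -1
  a_5 = 0·-1 + 1·2 = 2
  a_6 = 0·2 + 1·-1 = -1
  a_7 = 0·-1 + 1·2 = 2
  a_8 = 0·2 + 1·-1 = -1
  a_9 = 0·-1 + 1·2 = 2
  a_10 = 0·2 + 1·-1 = -1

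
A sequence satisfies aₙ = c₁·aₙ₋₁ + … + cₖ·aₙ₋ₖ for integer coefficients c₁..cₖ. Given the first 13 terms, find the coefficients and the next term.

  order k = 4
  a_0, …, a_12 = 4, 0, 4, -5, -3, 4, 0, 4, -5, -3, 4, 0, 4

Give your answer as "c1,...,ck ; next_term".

  a_4 = -1·-5 + -1·4 + -1·0 + -1·4 = -3
  a_5 = -1·-3 + -1·-5 + -1·4 + -1·0 = 4
  a_6 = -1·4 + -1·-3 + -1·-5 + -1·4 = 0
  a_7 = -1·0 + -1·4 + -1·-3 + -1·-5 = 4
  a_8 = -1·4 + -1·0 + -1·4 + -1·-3 = -5
  a_9 = -1·-5 + -1·4 + -1·0 + -1·4 = -3
  a_10 = -1·-3 + -1·-5 + -1·4 + -1·0 = 4
  a_11 = -1·4 + -1·-3 + -1·-5 + -1·4 = 0
  a_12 = -1·0 + -1·4 + -1·-3 + -1·-5 = 4
  a_13 = -1·4 + -1·0 + -1·4 + -1·-3 = -5

-1,-1,-1,-1 ; -5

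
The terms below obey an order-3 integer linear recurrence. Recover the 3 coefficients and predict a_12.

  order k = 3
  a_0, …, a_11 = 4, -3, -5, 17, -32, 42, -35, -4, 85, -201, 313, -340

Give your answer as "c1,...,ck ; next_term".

-2,-1,1 ; 166

  a_3 = -2·-5 + -1·-3 + 1·4 = 17
  a_4 = -2·17 + -1·-5 + 1·-3 = -32
  a_5 = -2·-32 + -1·17 + 1·-5 = 42
  a_6 = -2·42 + -1·-32 + 1·17 = -35
  a_7 = -2·-35 + -1·42 + 1·-32 = -4
  a_8 = -2·-4 + -1·-35 + 1·42 = 85
  a_9 = -2·85 + -1·-4 + 1·-35 = -201
  a_10 = -2·-201 + -1·85 + 1·-4 = 313
  a_11 = -2·313 + -1·-201 + 1·85 = -340
  a_12 = -2·-340 + -1·313 + 1·-201 = 166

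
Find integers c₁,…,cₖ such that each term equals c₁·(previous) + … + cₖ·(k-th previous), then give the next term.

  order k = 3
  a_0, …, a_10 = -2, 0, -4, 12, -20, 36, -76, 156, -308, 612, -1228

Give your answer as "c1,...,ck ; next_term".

-2,-1,-2 ; 2460

  a_3 = -2·-4 + -1·0 + -2·-2 = 12
  a_4 = -2·12 + -1·-4 + -2·0 = -20
  a_5 = -2·-20 + -1·12 + -2·-4 = 36
  a_6 = -2·36 + -1·-20 + -2·12 = -76
  a_7 = -2·-76 + -1·36 + -2·-20 = 156
  a_8 = -2·156 + -1·-76 + -2·36 = -308
  a_9 = -2·-308 + -1·156 + -2·-76 = 612
  a_10 = -2·612 + -1·-308 + -2·156 = -1228
  a_11 = -2·-1228 + -1·612 + -2·-308 = 2460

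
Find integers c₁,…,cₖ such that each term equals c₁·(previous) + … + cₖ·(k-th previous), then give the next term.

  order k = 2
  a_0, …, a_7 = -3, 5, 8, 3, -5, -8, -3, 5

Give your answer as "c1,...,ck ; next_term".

1,-1 ; 8

  a_2 = 1·5 + -1·-3 = 8
  a_3 = 1·8 + -1·5 = 3
  a_4 = 1·3 + -1·8 = -5
  a_5 = 1·-5 + -1·3 = -8
  a_6 = 1·-8 + -1·-5 = -3
  a_7 = 1·-3 + -1·-8 = 5
  a_8 = 1·5 + -1·-3 = 8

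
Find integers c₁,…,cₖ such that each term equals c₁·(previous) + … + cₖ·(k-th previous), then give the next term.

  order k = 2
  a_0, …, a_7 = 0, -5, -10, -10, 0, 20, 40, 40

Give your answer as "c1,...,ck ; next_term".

  a_2 = 2·-5 + -2·0 = -10
  a_3 = 2·-10 + -2·-5 = -10
  a_4 = 2·-10 + -2·-10 = 0
  a_5 = 2·0 + -2·-10 = 20
  a_6 = 2·20 + -2·0 = 40
  a_7 = 2·40 + -2·20 = 40
  a_8 = 2·40 + -2·40 = 0

2,-2 ; 0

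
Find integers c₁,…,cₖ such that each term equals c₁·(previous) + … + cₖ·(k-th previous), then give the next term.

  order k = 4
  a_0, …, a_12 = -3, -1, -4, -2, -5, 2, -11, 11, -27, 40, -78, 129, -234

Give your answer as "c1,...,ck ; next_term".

-1,1,0,1 ; 403

  a_4 = -1·-2 + 1·-4 + 0·-1 + 1·-3 = -5
  a_5 = -1·-5 + 1·-2 + 0·-4 + 1·-1 = 2
  a_6 = -1·2 + 1·-5 + 0·-2 + 1·-4 = -11
  a_7 = -1·-11 + 1·2 + 0·-5 + 1·-2 = 11
  a_8 = -1·11 + 1·-11 + 0·2 + 1·-5 = -27
  a_9 = -1·-27 + 1·11 + 0·-11 + 1·2 = 40
  a_10 = -1·40 + 1·-27 + 0·11 + 1·-11 = -78
  a_11 = -1·-78 + 1·40 + 0·-27 + 1·11 = 129
  a_12 = -1·129 + 1·-78 + 0·40 + 1·-27 = -234
  a_13 = -1·-234 + 1·129 + 0·-78 + 1·40 = 403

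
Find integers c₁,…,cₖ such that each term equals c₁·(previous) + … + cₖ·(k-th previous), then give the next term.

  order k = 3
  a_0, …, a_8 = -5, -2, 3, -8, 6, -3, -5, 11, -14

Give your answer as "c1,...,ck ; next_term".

-1,0,1 ; 9

  a_3 = -1·3 + 0·-2 + 1·-5 = -8
  a_4 = -1·-8 + 0·3 + 1·-2 = 6
  a_5 = -1·6 + 0·-8 + 1·3 = -3
  a_6 = -1·-3 + 0·6 + 1·-8 = -5
  a_7 = -1·-5 + 0·-3 + 1·6 = 11
  a_8 = -1·11 + 0·-5 + 1·-3 = -14
  a_9 = -1·-14 + 0·11 + 1·-5 = 9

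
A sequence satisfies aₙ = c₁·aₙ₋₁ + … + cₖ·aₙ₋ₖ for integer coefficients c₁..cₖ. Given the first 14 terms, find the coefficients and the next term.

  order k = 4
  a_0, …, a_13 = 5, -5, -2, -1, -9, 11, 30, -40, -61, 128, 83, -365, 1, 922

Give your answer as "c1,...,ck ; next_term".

  a_4 = 0·-1 + -3·-2 + 1·-5 + -2·5 = -9
  a_5 = 0·-9 + -3·-1 + 1·-2 + -2·-5 = 11
  a_6 = 0·11 + -3·-9 + 1·-1 + -2·-2 = 30
  a_7 = 0·30 + -3·11 + 1·-9 + -2·-1 = -40
  a_8 = 0·-40 + -3·30 + 1·11 + -2·-9 = -61
  a_9 = 0·-61 + -3·-40 + 1·30 + -2·11 = 128
  a_10 = 0·128 + -3·-61 + 1·-40 + -2·30 = 83
  a_11 = 0·83 + -3·128 + 1·-61 + -2·-40 = -365
  a_12 = 0·-365 + -3·83 + 1·128 + -2·-61 = 1
  a_13 = 0·1 + -3·-365 + 1·83 + -2·128 = 922
  a_14 = 0·922 + -3·1 + 1·-365 + -2·83 = -534

0,-3,1,-2 ; -534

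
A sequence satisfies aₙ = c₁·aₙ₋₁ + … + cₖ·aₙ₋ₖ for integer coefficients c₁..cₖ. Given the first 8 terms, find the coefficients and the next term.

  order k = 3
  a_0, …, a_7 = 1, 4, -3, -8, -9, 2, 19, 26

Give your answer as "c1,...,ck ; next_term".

  a_3 = 1·-3 + -1·4 + -1·1 = -8
  a_4 = 1·-8 + -1·-3 + -1·4 = -9
  a_5 = 1·-9 + -1·-8 + -1·-3 = 2
  a_6 = 1·2 + -1·-9 + -1·-8 = 19
  a_7 = 1·19 + -1·2 + -1·-9 = 26
  a_8 = 1·26 + -1·19 + -1·2 = 5

1,-1,-1 ; 5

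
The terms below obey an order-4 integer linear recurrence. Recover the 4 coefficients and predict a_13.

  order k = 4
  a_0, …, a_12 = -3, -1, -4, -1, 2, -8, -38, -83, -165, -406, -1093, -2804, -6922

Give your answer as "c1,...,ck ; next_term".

  a_4 = 3·-1 + -3·-4 + 4·-1 + 1·-3 = 2
  a_5 = 3·2 + -3·-1 + 4·-4 + 1·-1 = -8
  a_6 = 3·-8 + -3·2 + 4·-1 + 1·-4 = -38
  a_7 = 3·-38 + -3·-8 + 4·2 + 1·-1 = -83
  a_8 = 3·-83 + -3·-38 + 4·-8 + 1·2 = -165
  a_9 = 3·-165 + -3·-83 + 4·-38 + 1·-8 = -406
  a_10 = 3·-406 + -3·-165 + 4·-83 + 1·-38 = -1093
  a_11 = 3·-1093 + -3·-406 + 4·-165 + 1·-83 = -2804
  a_12 = 3·-2804 + -3·-1093 + 4·-406 + 1·-165 = -6922
  a_13 = 3·-6922 + -3·-2804 + 4·-1093 + 1·-406 = -17132

3,-3,4,1 ; -17132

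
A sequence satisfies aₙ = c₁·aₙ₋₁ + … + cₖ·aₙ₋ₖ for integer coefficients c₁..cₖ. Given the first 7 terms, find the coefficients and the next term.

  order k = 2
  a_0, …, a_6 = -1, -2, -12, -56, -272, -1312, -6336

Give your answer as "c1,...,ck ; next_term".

4,4 ; -30592

  a_2 = 4·-2 + 4·-1 = -12
  a_3 = 4·-12 + 4·-2 = -56
  a_4 = 4·-56 + 4·-12 = -272
  a_5 = 4·-272 + 4·-56 = -1312
  a_6 = 4·-1312 + 4·-272 = -6336
  a_7 = 4·-6336 + 4·-1312 = -30592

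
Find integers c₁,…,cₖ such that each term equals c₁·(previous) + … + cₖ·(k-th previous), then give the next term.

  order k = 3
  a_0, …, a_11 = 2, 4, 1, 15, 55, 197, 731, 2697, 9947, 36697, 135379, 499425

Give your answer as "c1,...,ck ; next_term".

  a_3 = 3·1 + 2·4 + 2·2 = 15
  a_4 = 3·15 + 2·1 + 2·4 = 55
  a_5 = 3·55 + 2·15 + 2·1 = 197
  a_6 = 3·197 + 2·55 + 2·15 = 731
  a_7 = 3·731 + 2·197 + 2·55 = 2697
  a_8 = 3·2697 + 2·731 + 2·197 = 9947
  a_9 = 3·9947 + 2·2697 + 2·731 = 36697
  a_10 = 3·36697 + 2·9947 + 2·2697 = 135379
  a_11 = 3·135379 + 2·36697 + 2·9947 = 499425
  a_12 = 3·499425 + 2·135379 + 2·36697 = 1842427

3,2,2 ; 1842427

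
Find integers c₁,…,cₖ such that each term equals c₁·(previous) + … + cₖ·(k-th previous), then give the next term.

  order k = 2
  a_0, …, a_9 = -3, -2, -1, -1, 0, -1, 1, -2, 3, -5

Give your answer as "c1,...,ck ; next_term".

  a_2 = -1·-2 + 1·-3 = -1
  a_3 = -1·-1 + 1·-2 = -1
  a_4 = -1·-1 + 1·-1 = 0
  a_5 = -1·0 + 1·-1 = -1
  a_6 = -1·-1 + 1·0 = 1
  a_7 = -1·1 + 1·-1 = -2
  a_8 = -1·-2 + 1·1 = 3
  a_9 = -1·3 + 1·-2 = -5
  a_10 = -1·-5 + 1·3 = 8

-1,1 ; 8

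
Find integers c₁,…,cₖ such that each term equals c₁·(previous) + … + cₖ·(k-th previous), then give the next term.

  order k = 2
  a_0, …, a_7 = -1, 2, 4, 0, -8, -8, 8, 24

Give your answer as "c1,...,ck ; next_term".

1,-2 ; 8

  a_2 = 1·2 + -2·-1 = 4
  a_3 = 1·4 + -2·2 = 0
  a_4 = 1·0 + -2·4 = -8
  a_5 = 1·-8 + -2·0 = -8
  a_6 = 1·-8 + -2·-8 = 8
  a_7 = 1·8 + -2·-8 = 24
  a_8 = 1·24 + -2·8 = 8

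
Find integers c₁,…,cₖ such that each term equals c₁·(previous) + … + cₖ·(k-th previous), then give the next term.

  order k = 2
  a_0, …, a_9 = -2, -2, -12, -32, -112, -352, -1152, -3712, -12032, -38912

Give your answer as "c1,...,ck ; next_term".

  a_2 = 2·-2 + 4·-2 = -12
  a_3 = 2·-12 + 4·-2 = -32
  a_4 = 2·-32 + 4·-12 = -112
  a_5 = 2·-112 + 4·-32 = -352
  a_6 = 2·-352 + 4·-112 = -1152
  a_7 = 2·-1152 + 4·-352 = -3712
  a_8 = 2·-3712 + 4·-1152 = -12032
  a_9 = 2·-12032 + 4·-3712 = -38912
  a_10 = 2·-38912 + 4·-12032 = -125952

2,4 ; -125952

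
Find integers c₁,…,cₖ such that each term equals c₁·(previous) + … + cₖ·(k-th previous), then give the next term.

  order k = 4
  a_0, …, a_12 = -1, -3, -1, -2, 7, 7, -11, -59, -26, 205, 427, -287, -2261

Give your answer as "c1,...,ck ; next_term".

  a_4 = 1·-2 + -3·-1 + -3·-3 + 3·-1 = 7
  a_5 = 1·7 + -3·-2 + -3·-1 + 3·-3 = 7
  a_6 = 1·7 + -3·7 + -3·-2 + 3·-1 = -11
  a_7 = 1·-11 + -3·7 + -3·7 + 3·-2 = -59
  a_8 = 1·-59 + -3·-11 + -3·7 + 3·7 = -26
  a_9 = 1·-26 + -3·-59 + -3·-11 + 3·7 = 205
  a_10 = 1·205 + -3·-26 + -3·-59 + 3·-11 = 427
  a_11 = 1·427 + -3·205 + -3·-26 + 3·-59 = -287
  a_12 = 1·-287 + -3·427 + -3·205 + 3·-26 = -2261
  a_13 = 1·-2261 + -3·-287 + -3·427 + 3·205 = -2066

1,-3,-3,3 ; -2066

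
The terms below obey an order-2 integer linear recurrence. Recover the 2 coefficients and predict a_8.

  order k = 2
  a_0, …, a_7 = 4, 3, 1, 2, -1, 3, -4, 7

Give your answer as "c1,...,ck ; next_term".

  a_2 = -1·3 + 1·4 = 1
  a_3 = -1·1 + 1·3 = 2
  a_4 = -1·2 + 1·1 = -1
  a_5 = -1·-1 + 1·2 = 3
  a_6 = -1·3 + 1·-1 = -4
  a_7 = -1·-4 + 1·3 = 7
  a_8 = -1·7 + 1·-4 = -11

-1,1 ; -11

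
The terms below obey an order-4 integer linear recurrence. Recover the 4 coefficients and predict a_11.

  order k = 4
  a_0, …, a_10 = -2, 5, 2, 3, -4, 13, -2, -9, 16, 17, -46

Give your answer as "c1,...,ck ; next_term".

  a_4 = -1·3 + -1·2 + 1·5 + 2·-2 = -4
  a_5 = -1·-4 + -1·3 + 1·2 + 2·5 = 13
  a_6 = -1·13 + -1·-4 + 1·3 + 2·2 = -2
  a_7 = -1·-2 + -1·13 + 1·-4 + 2·3 = -9
  a_8 = -1·-9 + -1·-2 + 1·13 + 2·-4 = 16
  a_9 = -1·16 + -1·-9 + 1·-2 + 2·13 = 17
  a_10 = -1·17 + -1·16 + 1·-9 + 2·-2 = -46
  a_11 = -1·-46 + -1·17 + 1·16 + 2·-9 = 27

-1,-1,1,2 ; 27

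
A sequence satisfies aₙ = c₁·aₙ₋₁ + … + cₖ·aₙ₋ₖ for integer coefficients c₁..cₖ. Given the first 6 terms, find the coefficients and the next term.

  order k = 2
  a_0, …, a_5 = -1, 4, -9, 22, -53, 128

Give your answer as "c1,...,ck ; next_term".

  a_2 = -2·4 + 1·-1 = -9
  a_3 = -2·-9 + 1·4 = 22
  a_4 = -2·22 + 1·-9 = -53
  a_5 = -2·-53 + 1·22 = 128
  a_6 = -2·128 + 1·-53 = -309

-2,1 ; -309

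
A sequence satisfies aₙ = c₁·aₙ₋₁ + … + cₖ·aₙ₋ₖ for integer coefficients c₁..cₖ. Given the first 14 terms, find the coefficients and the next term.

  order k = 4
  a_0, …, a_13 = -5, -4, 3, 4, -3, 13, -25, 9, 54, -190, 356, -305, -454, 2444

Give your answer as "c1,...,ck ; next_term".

-2,-2,1,-3 ; -5353

  a_4 = -2·4 + -2·3 + 1·-4 + -3·-5 = -3
  a_5 = -2·-3 + -2·4 + 1·3 + -3·-4 = 13
  a_6 = -2·13 + -2·-3 + 1·4 + -3·3 = -25
  a_7 = -2·-25 + -2·13 + 1·-3 + -3·4 = 9
  a_8 = -2·9 + -2·-25 + 1·13 + -3·-3 = 54
  a_9 = -2·54 + -2·9 + 1·-25 + -3·13 = -190
  a_10 = -2·-190 + -2·54 + 1·9 + -3·-25 = 356
  a_11 = -2·356 + -2·-190 + 1·54 + -3·9 = -305
  a_12 = -2·-305 + -2·356 + 1·-190 + -3·54 = -454
  a_13 = -2·-454 + -2·-305 + 1·356 + -3·-190 = 2444
  a_14 = -2·2444 + -2·-454 + 1·-305 + -3·356 = -5353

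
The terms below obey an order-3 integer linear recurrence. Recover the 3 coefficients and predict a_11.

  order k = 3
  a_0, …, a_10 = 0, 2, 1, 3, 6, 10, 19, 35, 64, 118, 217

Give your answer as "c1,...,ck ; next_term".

  a_3 = 1·1 + 1·2 + 1·0 = 3
  a_4 = 1·3 + 1·1 + 1·2 = 6
  a_5 = 1·6 + 1·3 + 1·1 = 10
  a_6 = 1·10 + 1·6 + 1·3 = 19
  a_7 = 1·19 + 1·10 + 1·6 = 35
  a_8 = 1·35 + 1·19 + 1·10 = 64
  a_9 = 1·64 + 1·35 + 1·19 = 118
  a_10 = 1·118 + 1·64 + 1·35 = 217
  a_11 = 1·217 + 1·118 + 1·64 = 399

1,1,1 ; 399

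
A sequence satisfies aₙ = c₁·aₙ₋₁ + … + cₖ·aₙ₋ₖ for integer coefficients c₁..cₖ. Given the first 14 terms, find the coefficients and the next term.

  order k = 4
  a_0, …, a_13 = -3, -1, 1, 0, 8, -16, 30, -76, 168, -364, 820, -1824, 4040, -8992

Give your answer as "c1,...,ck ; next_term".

  a_4 = -2·0 + 0·1 + -2·-1 + -2·-3 = 8
  a_5 = -2·8 + 0·0 + -2·1 + -2·-1 = -16
  a_6 = -2·-16 + 0·8 + -2·0 + -2·1 = 30
  a_7 = -2·30 + 0·-16 + -2·8 + -2·0 = -76
  a_8 = -2·-76 + 0·30 + -2·-16 + -2·8 = 168
  a_9 = -2·168 + 0·-76 + -2·30 + -2·-16 = -364
  a_10 = -2·-364 + 0·168 + -2·-76 + -2·30 = 820
  a_11 = -2·820 + 0·-364 + -2·168 + -2·-76 = -1824
  a_12 = -2·-1824 + 0·820 + -2·-364 + -2·168 = 4040
  a_13 = -2·4040 + 0·-1824 + -2·820 + -2·-364 = -8992
  a_14 = -2·-8992 + 0·4040 + -2·-1824 + -2·820 = 19992

-2,0,-2,-2 ; 19992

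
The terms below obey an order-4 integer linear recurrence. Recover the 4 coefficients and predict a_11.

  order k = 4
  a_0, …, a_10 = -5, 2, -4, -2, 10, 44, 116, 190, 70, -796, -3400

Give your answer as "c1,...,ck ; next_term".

3,-3,-3,-2 ; -8402

  a_4 = 3·-2 + -3·-4 + -3·2 + -2·-5 = 10
  a_5 = 3·10 + -3·-2 + -3·-4 + -2·2 = 44
  a_6 = 3·44 + -3·10 + -3·-2 + -2·-4 = 116
  a_7 = 3·116 + -3·44 + -3·10 + -2·-2 = 190
  a_8 = 3·190 + -3·116 + -3·44 + -2·10 = 70
  a_9 = 3·70 + -3·190 + -3·116 + -2·44 = -796
  a_10 = 3·-796 + -3·70 + -3·190 + -2·116 = -3400
  a_11 = 3·-3400 + -3·-796 + -3·70 + -2·190 = -8402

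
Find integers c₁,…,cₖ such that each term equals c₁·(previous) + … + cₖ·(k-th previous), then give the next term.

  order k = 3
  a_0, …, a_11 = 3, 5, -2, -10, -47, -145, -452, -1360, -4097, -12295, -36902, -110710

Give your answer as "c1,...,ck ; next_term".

3,1,-3 ; -332147

  a_3 = 3·-2 + 1·5 + -3·3 = -10
  a_4 = 3·-10 + 1·-2 + -3·5 = -47
  a_5 = 3·-47 + 1·-10 + -3·-2 = -145
  a_6 = 3·-145 + 1·-47 + -3·-10 = -452
  a_7 = 3·-452 + 1·-145 + -3·-47 = -1360
  a_8 = 3·-1360 + 1·-452 + -3·-145 = -4097
  a_9 = 3·-4097 + 1·-1360 + -3·-452 = -12295
  a_10 = 3·-12295 + 1·-4097 + -3·-1360 = -36902
  a_11 = 3·-36902 + 1·-12295 + -3·-4097 = -110710
  a_12 = 3·-110710 + 1·-36902 + -3·-12295 = -332147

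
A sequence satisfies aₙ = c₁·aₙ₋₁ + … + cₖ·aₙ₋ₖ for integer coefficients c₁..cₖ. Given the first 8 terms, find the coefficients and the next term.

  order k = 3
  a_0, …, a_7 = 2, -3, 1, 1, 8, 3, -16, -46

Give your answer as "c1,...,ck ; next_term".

  a_3 = 1·1 + -2·-3 + -3·2 = 1
  a_4 = 1·1 + -2·1 + -3·-3 = 8
  a_5 = 1·8 + -2·1 + -3·1 = 3
  a_6 = 1·3 + -2·8 + -3·1 = -16
  a_7 = 1·-16 + -2·3 + -3·8 = -46
  a_8 = 1·-46 + -2·-16 + -3·3 = -23

1,-2,-3 ; -23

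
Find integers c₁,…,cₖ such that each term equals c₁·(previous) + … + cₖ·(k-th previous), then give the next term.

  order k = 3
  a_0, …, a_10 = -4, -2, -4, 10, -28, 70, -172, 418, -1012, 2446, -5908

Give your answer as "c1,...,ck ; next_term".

-3,-1,1 ; 14266

  a_3 = -3·-4 + -1·-2 + 1·-4 = 10
  a_4 = -3·10 + -1·-4 + 1·-2 = -28
  a_5 = -3·-28 + -1·10 + 1·-4 = 70
  a_6 = -3·70 + -1·-28 + 1·10 = -172
  a_7 = -3·-172 + -1·70 + 1·-28 = 418
  a_8 = -3·418 + -1·-172 + 1·70 = -1012
  a_9 = -3·-1012 + -1·418 + 1·-172 = 2446
  a_10 = -3·2446 + -1·-1012 + 1·418 = -5908
  a_11 = -3·-5908 + -1·2446 + 1·-1012 = 14266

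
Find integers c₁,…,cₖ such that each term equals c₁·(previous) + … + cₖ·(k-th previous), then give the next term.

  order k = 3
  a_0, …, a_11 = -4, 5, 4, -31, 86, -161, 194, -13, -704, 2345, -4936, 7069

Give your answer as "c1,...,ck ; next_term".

  a_3 = -3·4 + -3·5 + 1·-4 = -31
  a_4 = -3·-31 + -3·4 + 1·5 = 86
  a_5 = -3·86 + -3·-31 + 1·4 = -161
  a_6 = -3·-161 + -3·86 + 1·-31 = 194
  a_7 = -3·194 + -3·-161 + 1·86 = -13
  a_8 = -3·-13 + -3·194 + 1·-161 = -704
  a_9 = -3·-704 + -3·-13 + 1·194 = 2345
  a_10 = -3·2345 + -3·-704 + 1·-13 = -4936
  a_11 = -3·-4936 + -3·2345 + 1·-704 = 7069
  a_12 = -3·7069 + -3·-4936 + 1·2345 = -4054

-3,-3,1 ; -4054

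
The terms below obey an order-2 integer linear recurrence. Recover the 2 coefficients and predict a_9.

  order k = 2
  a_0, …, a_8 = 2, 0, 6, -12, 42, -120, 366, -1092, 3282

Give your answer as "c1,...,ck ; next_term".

  a_2 = -2·0 + 3·2 = 6
  a_3 = -2·6 + 3·0 = -12
  a_4 = -2·-12 + 3·6 = 42
  a_5 = -2·42 + 3·-12 = -120
  a_6 = -2·-120 + 3·42 = 366
  a_7 = -2·366 + 3·-120 = -1092
  a_8 = -2·-1092 + 3·366 = 3282
  a_9 = -2·3282 + 3·-1092 = -9840

-2,3 ; -9840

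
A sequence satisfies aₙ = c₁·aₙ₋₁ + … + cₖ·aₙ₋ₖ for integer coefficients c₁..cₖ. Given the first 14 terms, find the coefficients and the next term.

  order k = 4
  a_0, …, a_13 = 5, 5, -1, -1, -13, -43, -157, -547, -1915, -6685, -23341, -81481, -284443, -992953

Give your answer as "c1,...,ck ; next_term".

  a_4 = 4·-1 + -1·-1 + -3·5 + 1·5 = -13
  a_5 = 4·-13 + -1·-1 + -3·-1 + 1·5 = -43
  a_6 = 4·-43 + -1·-13 + -3·-1 + 1·-1 = -157
  a_7 = 4·-157 + -1·-43 + -3·-13 + 1·-1 = -547
  a_8 = 4·-547 + -1·-157 + -3·-43 + 1·-13 = -1915
  a_9 = 4·-1915 + -1·-547 + -3·-157 + 1·-43 = -6685
  a_10 = 4·-6685 + -1·-1915 + -3·-547 + 1·-157 = -23341
  a_11 = 4·-23341 + -1·-6685 + -3·-1915 + 1·-547 = -81481
  a_12 = 4·-81481 + -1·-23341 + -3·-6685 + 1·-1915 = -284443
  a_13 = 4·-284443 + -1·-81481 + -3·-23341 + 1·-6685 = -992953
  a_14 = 4·-992953 + -1·-284443 + -3·-81481 + 1·-23341 = -3466267

4,-1,-3,1 ; -3466267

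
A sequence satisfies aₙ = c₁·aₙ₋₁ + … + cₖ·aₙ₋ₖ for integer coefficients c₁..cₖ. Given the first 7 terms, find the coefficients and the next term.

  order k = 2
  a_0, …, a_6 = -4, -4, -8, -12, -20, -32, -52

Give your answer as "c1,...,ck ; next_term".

1,1 ; -84

  a_2 = 1·-4 + 1·-4 = -8
  a_3 = 1·-8 + 1·-4 = -12
  a_4 = 1·-12 + 1·-8 = -20
  a_5 = 1·-20 + 1·-12 = -32
  a_6 = 1·-32 + 1·-20 = -52
  a_7 = 1·-52 + 1·-32 = -84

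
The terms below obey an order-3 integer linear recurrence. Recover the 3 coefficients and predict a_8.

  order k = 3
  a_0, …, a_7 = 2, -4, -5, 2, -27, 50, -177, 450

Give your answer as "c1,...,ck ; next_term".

  a_3 = -2·-5 + 3·-4 + 2·2 = 2
  a_4 = -2·2 + 3·-5 + 2·-4 = -27
  a_5 = -2·-27 + 3·2 + 2·-5 = 50
  a_6 = -2·50 + 3·-27 + 2·2 = -177
  a_7 = -2·-177 + 3·50 + 2·-27 = 450
  a_8 = -2·450 + 3·-177 + 2·50 = -1331

-2,3,2 ; -1331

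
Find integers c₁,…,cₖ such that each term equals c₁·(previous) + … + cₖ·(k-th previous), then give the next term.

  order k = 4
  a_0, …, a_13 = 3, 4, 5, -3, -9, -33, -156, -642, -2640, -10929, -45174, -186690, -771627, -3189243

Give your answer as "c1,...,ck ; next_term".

4,0,3,-3 ; -13181520

  a_4 = 4·-3 + 0·5 + 3·4 + -3·3 = -9
  a_5 = 4·-9 + 0·-3 + 3·5 + -3·4 = -33
  a_6 = 4·-33 + 0·-9 + 3·-3 + -3·5 = -156
  a_7 = 4·-156 + 0·-33 + 3·-9 + -3·-3 = -642
  a_8 = 4·-642 + 0·-156 + 3·-33 + -3·-9 = -2640
  a_9 = 4·-2640 + 0·-642 + 3·-156 + -3·-33 = -10929
  a_10 = 4·-10929 + 0·-2640 + 3·-642 + -3·-156 = -45174
  a_11 = 4·-45174 + 0·-10929 + 3·-2640 + -3·-642 = -186690
  a_12 = 4·-186690 + 0·-45174 + 3·-10929 + -3·-2640 = -771627
  a_13 = 4·-771627 + 0·-186690 + 3·-45174 + -3·-10929 = -3189243
  a_14 = 4·-3189243 + 0·-771627 + 3·-186690 + -3·-45174 = -13181520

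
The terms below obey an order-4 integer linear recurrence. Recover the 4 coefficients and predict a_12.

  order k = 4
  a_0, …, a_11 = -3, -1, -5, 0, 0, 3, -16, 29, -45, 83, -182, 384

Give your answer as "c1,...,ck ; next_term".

-2,-1,-1,2 ; -759

  a_4 = -2·0 + -1·-5 + -1·-1 + 2·-3 = 0
  a_5 = -2·0 + -1·0 + -1·-5 + 2·-1 = 3
  a_6 = -2·3 + -1·0 + -1·0 + 2·-5 = -16
  a_7 = -2·-16 + -1·3 + -1·0 + 2·0 = 29
  a_8 = -2·29 + -1·-16 + -1·3 + 2·0 = -45
  a_9 = -2·-45 + -1·29 + -1·-16 + 2·3 = 83
  a_10 = -2·83 + -1·-45 + -1·29 + 2·-16 = -182
  a_11 = -2·-182 + -1·83 + -1·-45 + 2·29 = 384
  a_12 = -2·384 + -1·-182 + -1·83 + 2·-45 = -759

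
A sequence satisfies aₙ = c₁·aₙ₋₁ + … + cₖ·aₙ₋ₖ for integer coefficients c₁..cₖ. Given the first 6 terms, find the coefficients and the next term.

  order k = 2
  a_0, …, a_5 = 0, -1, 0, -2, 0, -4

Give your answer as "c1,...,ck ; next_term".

0,2 ; 0

  a_2 = 0·-1 + 2·0 = 0
  a_3 = 0·0 + 2·-1 = -2
  a_4 = 0·-2 + 2·0 = 0
  a_5 = 0·0 + 2·-2 = -4
  a_6 = 0·-4 + 2·0 = 0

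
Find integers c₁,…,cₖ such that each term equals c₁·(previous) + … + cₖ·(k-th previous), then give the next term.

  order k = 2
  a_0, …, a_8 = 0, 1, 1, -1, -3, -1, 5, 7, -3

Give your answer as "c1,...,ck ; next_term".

1,-2 ; -17

  a_2 = 1·1 + -2·0 = 1
  a_3 = 1·1 + -2·1 = -1
  a_4 = 1·-1 + -2·1 = -3
  a_5 = 1·-3 + -2·-1 = -1
  a_6 = 1·-1 + -2·-3 = 5
  a_7 = 1·5 + -2·-1 = 7
  a_8 = 1·7 + -2·5 = -3
  a_9 = 1·-3 + -2·7 = -17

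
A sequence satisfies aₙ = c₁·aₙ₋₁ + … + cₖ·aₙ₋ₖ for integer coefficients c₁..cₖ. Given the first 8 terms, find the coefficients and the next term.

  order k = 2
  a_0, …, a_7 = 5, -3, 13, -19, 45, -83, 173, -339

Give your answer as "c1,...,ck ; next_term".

  a_2 = -1·-3 + 2·5 = 13
  a_3 = -1·13 + 2·-3 = -19
  a_4 = -1·-19 + 2·13 = 45
  a_5 = -1·45 + 2·-19 = -83
  a_6 = -1·-83 + 2·45 = 173
  a_7 = -1·173 + 2·-83 = -339
  a_8 = -1·-339 + 2·173 = 685

-1,2 ; 685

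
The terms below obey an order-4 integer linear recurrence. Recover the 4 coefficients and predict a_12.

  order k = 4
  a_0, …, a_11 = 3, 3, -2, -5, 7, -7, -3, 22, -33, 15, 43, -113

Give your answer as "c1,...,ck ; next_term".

  a_4 = -1·-5 + -1·-2 + 1·3 + -1·3 = 7
  a_5 = -1·7 + -1·-5 + 1·-2 + -1·3 = -7
  a_6 = -1·-7 + -1·7 + 1·-5 + -1·-2 = -3
  a_7 = -1·-3 + -1·-7 + 1·7 + -1·-5 = 22
  a_8 = -1·22 + -1·-3 + 1·-7 + -1·7 = -33
  a_9 = -1·-33 + -1·22 + 1·-3 + -1·-7 = 15
  a_10 = -1·15 + -1·-33 + 1·22 + -1·-3 = 43
  a_11 = -1·43 + -1·15 + 1·-33 + -1·22 = -113
  a_12 = -1·-113 + -1·43 + 1·15 + -1·-33 = 118

-1,-1,1,-1 ; 118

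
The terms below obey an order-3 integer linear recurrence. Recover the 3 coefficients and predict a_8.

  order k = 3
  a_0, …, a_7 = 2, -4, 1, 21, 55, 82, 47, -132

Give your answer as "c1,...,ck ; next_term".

  a_3 = 3·1 + -4·-4 + 1·2 = 21
  a_4 = 3·21 + -4·1 + 1·-4 = 55
  a_5 = 3·55 + -4·21 + 1·1 = 82
  a_6 = 3·82 + -4·55 + 1·21 = 47
  a_7 = 3·47 + -4·82 + 1·55 = -132
  a_8 = 3·-132 + -4·47 + 1·82 = -502

3,-4,1 ; -502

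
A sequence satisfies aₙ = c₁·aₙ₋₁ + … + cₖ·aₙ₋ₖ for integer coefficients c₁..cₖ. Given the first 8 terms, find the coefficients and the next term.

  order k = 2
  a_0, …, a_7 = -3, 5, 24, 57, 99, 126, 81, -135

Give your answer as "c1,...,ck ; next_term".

3,-3 ; -648

  a_2 = 3·5 + -3·-3 = 24
  a_3 = 3·24 + -3·5 = 57
  a_4 = 3·57 + -3·24 = 99
  a_5 = 3·99 + -3·57 = 126
  a_6 = 3·126 + -3·99 = 81
  a_7 = 3·81 + -3·126 = -135
  a_8 = 3·-135 + -3·81 = -648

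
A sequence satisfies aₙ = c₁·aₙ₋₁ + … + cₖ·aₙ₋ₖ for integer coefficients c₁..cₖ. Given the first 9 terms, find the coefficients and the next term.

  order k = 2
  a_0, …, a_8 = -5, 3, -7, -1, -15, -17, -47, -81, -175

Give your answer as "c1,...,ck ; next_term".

1,2 ; -337

  a_2 = 1·3 + 2·-5 = -7
  a_3 = 1·-7 + 2·3 = -1
  a_4 = 1·-1 + 2·-7 = -15
  a_5 = 1·-15 + 2·-1 = -17
  a_6 = 1·-17 + 2·-15 = -47
  a_7 = 1·-47 + 2·-17 = -81
  a_8 = 1·-81 + 2·-47 = -175
  a_9 = 1·-175 + 2·-81 = -337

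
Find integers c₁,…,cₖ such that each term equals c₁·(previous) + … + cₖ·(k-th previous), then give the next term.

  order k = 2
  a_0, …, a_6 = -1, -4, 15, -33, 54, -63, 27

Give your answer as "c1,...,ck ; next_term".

-3,-3 ; 108

  a_2 = -3·-4 + -3·-1 = 15
  a_3 = -3·15 + -3·-4 = -33
  a_4 = -3·-33 + -3·15 = 54
  a_5 = -3·54 + -3·-33 = -63
  a_6 = -3·-63 + -3·54 = 27
  a_7 = -3·27 + -3·-63 = 108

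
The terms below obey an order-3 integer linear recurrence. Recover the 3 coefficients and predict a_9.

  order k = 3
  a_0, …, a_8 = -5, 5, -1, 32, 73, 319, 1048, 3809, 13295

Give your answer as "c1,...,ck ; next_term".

3,3,-4 ; 47120

  a_3 = 3·-1 + 3·5 + -4·-5 = 32
  a_4 = 3·32 + 3·-1 + -4·5 = 73
  a_5 = 3·73 + 3·32 + -4·-1 = 319
  a_6 = 3·319 + 3·73 + -4·32 = 1048
  a_7 = 3·1048 + 3·319 + -4·73 = 3809
  a_8 = 3·3809 + 3·1048 + -4·319 = 13295
  a_9 = 3·13295 + 3·3809 + -4·1048 = 47120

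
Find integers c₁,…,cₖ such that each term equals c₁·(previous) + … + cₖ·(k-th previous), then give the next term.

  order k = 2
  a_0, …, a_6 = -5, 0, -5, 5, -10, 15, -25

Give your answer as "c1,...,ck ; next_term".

  a_2 = -1·0 + 1·-5 = -5
  a_3 = -1·-5 + 1·0 = 5
  a_4 = -1·5 + 1·-5 = -10
  a_5 = -1·-10 + 1·5 = 15
  a_6 = -1·15 + 1·-10 = -25
  a_7 = -1·-25 + 1·15 = 40

-1,1 ; 40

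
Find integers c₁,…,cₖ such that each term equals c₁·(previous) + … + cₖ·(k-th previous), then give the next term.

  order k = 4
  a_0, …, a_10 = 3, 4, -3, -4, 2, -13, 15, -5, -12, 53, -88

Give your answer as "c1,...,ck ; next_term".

  a_4 = -1·-4 + 0·-3 + 1·4 + -2·3 = 2
  a_5 = -1·2 + 0·-4 + 1·-3 + -2·4 = -13
  a_6 = -1·-13 + 0·2 + 1·-4 + -2·-3 = 15
  a_7 = -1·15 + 0·-13 + 1·2 + -2·-4 = -5
  a_8 = -1·-5 + 0·15 + 1·-13 + -2·2 = -12
  a_9 = -1·-12 + 0·-5 + 1·15 + -2·-13 = 53
  a_10 = -1·53 + 0·-12 + 1·-5 + -2·15 = -88
  a_11 = -1·-88 + 0·53 + 1·-12 + -2·-5 = 86

-1,0,1,-2 ; 86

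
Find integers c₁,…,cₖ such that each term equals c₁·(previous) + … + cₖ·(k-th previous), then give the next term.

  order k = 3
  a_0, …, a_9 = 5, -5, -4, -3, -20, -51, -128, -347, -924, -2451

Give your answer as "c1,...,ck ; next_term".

  a_3 = 2·-4 + 1·-5 + 2·5 = -3
  a_4 = 2·-3 + 1·-4 + 2·-5 = -20
  a_5 = 2·-20 + 1·-3 + 2·-4 = -51
  a_6 = 2·-51 + 1·-20 + 2·-3 = -128
  a_7 = 2·-128 + 1·-51 + 2·-20 = -347
  a_8 = 2·-347 + 1·-128 + 2·-51 = -924
  a_9 = 2·-924 + 1·-347 + 2·-128 = -2451
  a_10 = 2·-2451 + 1·-924 + 2·-347 = -6520

2,1,2 ; -6520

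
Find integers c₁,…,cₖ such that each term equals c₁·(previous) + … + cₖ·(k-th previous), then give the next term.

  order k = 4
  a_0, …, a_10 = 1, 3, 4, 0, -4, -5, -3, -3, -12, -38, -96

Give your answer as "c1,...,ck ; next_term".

3,-2,1,1 ; -227

  a_4 = 3·0 + -2·4 + 1·3 + 1·1 = -4
  a_5 = 3·-4 + -2·0 + 1·4 + 1·3 = -5
  a_6 = 3·-5 + -2·-4 + 1·0 + 1·4 = -3
  a_7 = 3·-3 + -2·-5 + 1·-4 + 1·0 = -3
  a_8 = 3·-3 + -2·-3 + 1·-5 + 1·-4 = -12
  a_9 = 3·-12 + -2·-3 + 1·-3 + 1·-5 = -38
  a_10 = 3·-38 + -2·-12 + 1·-3 + 1·-3 = -96
  a_11 = 3·-96 + -2·-38 + 1·-12 + 1·-3 = -227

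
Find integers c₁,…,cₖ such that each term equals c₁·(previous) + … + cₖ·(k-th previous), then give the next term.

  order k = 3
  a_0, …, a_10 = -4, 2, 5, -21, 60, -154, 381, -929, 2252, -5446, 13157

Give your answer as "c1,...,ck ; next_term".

  a_3 = -3·5 + -1·2 + 1·-4 = -21
  a_4 = -3·-21 + -1·5 + 1·2 = 60
  a_5 = -3·60 + -1·-21 + 1·5 = -154
  a_6 = -3·-154 + -1·60 + 1·-21 = 381
  a_7 = -3·381 + -1·-154 + 1·60 = -929
  a_8 = -3·-929 + -1·381 + 1·-154 = 2252
  a_9 = -3·2252 + -1·-929 + 1·381 = -5446
  a_10 = -3·-5446 + -1·2252 + 1·-929 = 13157
  a_11 = -3·13157 + -1·-5446 + 1·2252 = -31773

-3,-1,1 ; -31773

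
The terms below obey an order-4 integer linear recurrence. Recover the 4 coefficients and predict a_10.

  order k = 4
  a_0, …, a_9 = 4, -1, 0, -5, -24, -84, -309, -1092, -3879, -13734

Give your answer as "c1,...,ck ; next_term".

3,3,-3,-3 ; -48636

  a_4 = 3·-5 + 3·0 + -3·-1 + -3·4 = -24
  a_5 = 3·-24 + 3·-5 + -3·0 + -3·-1 = -84
  a_6 = 3·-84 + 3·-24 + -3·-5 + -3·0 = -309
  a_7 = 3·-309 + 3·-84 + -3·-24 + -3·-5 = -1092
  a_8 = 3·-1092 + 3·-309 + -3·-84 + -3·-24 = -3879
  a_9 = 3·-3879 + 3·-1092 + -3·-309 + -3·-84 = -13734
  a_10 = 3·-13734 + 3·-3879 + -3·-1092 + -3·-309 = -48636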